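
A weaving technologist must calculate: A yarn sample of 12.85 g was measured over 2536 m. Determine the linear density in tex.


Formula: Tex = (mass_g / length_m) * 1000
Substituting: Tex = (12.85 / 2536) * 1000
Intermediate: 12.85 / 2536 = 0.00506703 g/m
Tex = 0.00506703 * 1000 = 5.07 tex

5.07 tex


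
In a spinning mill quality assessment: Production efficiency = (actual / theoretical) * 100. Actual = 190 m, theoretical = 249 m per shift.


Formula: Efficiency% = (Actual output / Theoretical output) * 100
Efficiency% = (190 / 249) * 100
Efficiency% = 0.763052 * 100 = 76.3052% ≈ 76.3%

76.3%


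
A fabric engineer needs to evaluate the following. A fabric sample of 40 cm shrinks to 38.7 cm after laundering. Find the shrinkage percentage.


Formula: Shrinkage% = ((L_before - L_after) / L_before) * 100
Step 1: Shrinkage = 40 - 38.7 = 1.3 cm
Step 2: Shrinkage% = (1.3 / 40) * 100
Step 3: Shrinkage% = 0.0325 * 100 = 3.25% ≈ 3.3%

3.3%


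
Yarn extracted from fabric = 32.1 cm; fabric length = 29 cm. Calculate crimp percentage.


Formula: Crimp% = ((L_yarn - L_fabric) / L_fabric) * 100
Step 1: Extension = 32.1 - 29 = 3.1 cm
Step 2: Crimp% = (3.1 / 29) * 100
Step 3: Crimp% = 0.106897 * 100 = 10.6897% ≈ 10.7%

10.7%


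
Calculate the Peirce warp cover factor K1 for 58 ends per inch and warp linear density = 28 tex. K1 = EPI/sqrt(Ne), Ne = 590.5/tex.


Formula: K1 = EPI / sqrt(Ne), with Ne = 590.5 / tex_warp
Step 1: Ne = 590.5 / 28 = 21.089
Step 2: sqrt(Ne) = sqrt(21.089) = 4.5923
Step 3: K1 = 58 / 4.5923 = 12.6

12.6


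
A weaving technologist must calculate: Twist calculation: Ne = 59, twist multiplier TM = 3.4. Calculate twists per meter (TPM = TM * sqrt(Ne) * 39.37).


Formula: TPM = TM * sqrt(Ne) * 39.37
Step 1: sqrt(Ne) = sqrt(59) = 7.6811
Step 2: TM * sqrt(Ne) = 3.4 * 7.6811 = 26.1157
Step 3: TPM = 26.1157 * 39.37 = 1028 twists/m

1028 twists/m


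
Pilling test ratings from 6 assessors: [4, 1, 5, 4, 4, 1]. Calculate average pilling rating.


Formula: Mean = sum / count
Sum = 4 + 1 + 5 + 4 + 4 + 1 = 19
Mean = 19 / 6 = 3.2

3.2


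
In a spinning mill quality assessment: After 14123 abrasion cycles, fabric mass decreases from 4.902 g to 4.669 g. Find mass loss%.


Formula: Mass loss% = ((m_before - m_after) / m_before) * 100
Step 1: Mass loss = 4.902 - 4.669 = 0.233 g
Step 2: Ratio = 0.233 / 4.902 = 0.0475316
Step 3: Mass loss% = 0.0475316 * 100 = 4.75316% ≈ 4.75%

4.75%


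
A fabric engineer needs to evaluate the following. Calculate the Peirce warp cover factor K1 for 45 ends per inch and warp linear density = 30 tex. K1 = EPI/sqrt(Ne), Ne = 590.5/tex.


Formula: K1 = EPI / sqrt(Ne), with Ne = 590.5 / tex_warp
Step 1: Ne = 590.5 / 30 = 19.683
Step 2: sqrt(Ne) = sqrt(19.683) = 4.4366
Step 3: K1 = 45 / 4.4366 = 10.1

10.1


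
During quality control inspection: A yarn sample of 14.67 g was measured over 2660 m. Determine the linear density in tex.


Formula: Tex = (mass_g / length_m) * 1000
Substituting: Tex = (14.67 / 2660) * 1000
Intermediate: 14.67 / 2660 = 0.00551504 g/m
Tex = 0.00551504 * 1000 = 5.52 tex

5.52 tex


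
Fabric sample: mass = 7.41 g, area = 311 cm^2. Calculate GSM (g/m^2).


Formula: GSM = mass_g / area_m2
Step 1: Convert area: 311 cm^2 = 311 / 10000 = 0.0311 m^2
Step 2: GSM = 7.41 g / 0.0311 m^2 = 238.3 g/m^2

238.3 g/m^2


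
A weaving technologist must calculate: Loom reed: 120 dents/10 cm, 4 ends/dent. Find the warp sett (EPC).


Formula: EPC = (dents per 10 cm * ends per dent) / 10
Step 1: Total ends per 10 cm = 120 * 4 = 480
Step 2: EPC = 480 / 10 = 48.0 ends/cm

48.0 ends/cm


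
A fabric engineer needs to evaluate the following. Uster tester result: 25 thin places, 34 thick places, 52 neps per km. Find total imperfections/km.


Formula: Total = thin places + thick places + neps
Total = 25 + 34 + 52
Total = 111 imperfections/km

111 imperfections/km


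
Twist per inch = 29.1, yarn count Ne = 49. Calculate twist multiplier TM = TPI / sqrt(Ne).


Formula: TM = TPI / sqrt(Ne)
Step 1: sqrt(Ne) = sqrt(49) = 7
Step 2: TM = 29.1 / 7 = 4.16

4.16 TM


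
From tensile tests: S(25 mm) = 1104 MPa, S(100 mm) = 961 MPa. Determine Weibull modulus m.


Formula: m = ln(L1/L2) / ln(S2/S1)
Step 1: ln(L1/L2) = ln(25/100) = -1.38629
Step 2: S2/S1 = 961/1104 = 0.87047
Step 3: ln(S2/S1) = ln(0.87047) = -0.13872
Step 4: m = -1.38629 / -0.13872 = 9.99

9.99 (Weibull m)


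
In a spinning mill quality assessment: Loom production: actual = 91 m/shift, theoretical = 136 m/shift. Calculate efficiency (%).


Formula: Efficiency% = (Actual output / Theoretical output) * 100
Efficiency% = (91 / 136) * 100
Efficiency% = 0.669118 * 100 = 66.9118% ≈ 66.9%

66.9%


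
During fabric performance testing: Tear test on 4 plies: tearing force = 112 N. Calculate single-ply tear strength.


Formula: Per-ply strength = Total force / Number of plies
Per-ply = 112 N / 4
Per-ply = 28 N

28 N


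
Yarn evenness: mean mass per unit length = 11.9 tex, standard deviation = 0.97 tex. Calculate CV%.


Formula: CV% = (standard deviation / mean) * 100
Step 1: Ratio = 0.97 / 11.9 = 0.081513
Step 2: CV% = 0.081513 * 100 = 8.1513% ≈ 8.2%

8.2%


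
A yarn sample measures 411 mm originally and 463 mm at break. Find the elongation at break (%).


Formula: Elongation (%) = ((L_break - L0) / L0) * 100
Step 1: Extension = 463 - 411 = 52 mm
Step 2: Elongation = (52 / 411) * 100
Step 3: Elongation = 0.126521 * 100 = 12.6521% ≈ 12.7%

12.7%


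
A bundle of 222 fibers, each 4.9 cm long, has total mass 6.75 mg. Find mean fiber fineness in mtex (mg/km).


Formula: fineness (mtex) = mass (mg) / total length (km) = (mass_mg / total_length_m) * 1000
Step 1: Convert fiber length: 4.9 cm = 0.049 m
Step 2: Total fiber length = 222 * 0.049 = 10.878 m
Step 3: Linear density = 6.75 mg / 10.878 m = 0.6205 mg/m
Step 4: fineness = 0.6205 * 1000 = 620.5 mtex

620.5 mtex


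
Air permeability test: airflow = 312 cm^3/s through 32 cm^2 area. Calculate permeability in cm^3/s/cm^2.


Formula: Air Permeability = Airflow / Test Area
AP = 312 cm^3/s / 32 cm^2
AP = 9.8 cm^3/s/cm^2

9.8 cm^3/s/cm^2


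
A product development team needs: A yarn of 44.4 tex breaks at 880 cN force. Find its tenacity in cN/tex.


Formula: Tenacity = Breaking force / Linear density
Tenacity = 880 cN / 44.4 tex
Tenacity = 19.82 cN/tex

19.82 cN/tex


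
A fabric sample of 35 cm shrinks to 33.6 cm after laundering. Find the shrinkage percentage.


Formula: Shrinkage% = ((L_before - L_after) / L_before) * 100
Step 1: Shrinkage = 35 - 33.6 = 1.4 cm
Step 2: Shrinkage% = (1.4 / 35) * 100
Step 3: Shrinkage% = 0.04 * 100 = 4.0%

4.0%


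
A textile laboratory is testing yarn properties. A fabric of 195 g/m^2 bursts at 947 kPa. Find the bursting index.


Formula: Bursting Index = Bursting Strength / Fabric GSM
BI = 947 kPa / 195 g/m^2
BI = 4.856 kPa/(g/m^2)

4.856 kPa/(g/m^2)


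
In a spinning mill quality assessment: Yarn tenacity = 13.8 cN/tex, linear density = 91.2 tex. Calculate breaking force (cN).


Formula: Breaking force = Tenacity * Linear density
F = 13.8 cN/tex * 91.2 tex
F = 1258.56 cN

1258.56 cN


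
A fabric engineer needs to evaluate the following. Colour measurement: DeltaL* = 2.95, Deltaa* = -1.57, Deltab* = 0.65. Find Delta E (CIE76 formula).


Formula: Delta E = sqrt(dL*^2 + da*^2 + db*^2)
Step 1: dL*^2 = 2.95^2 = 8.7025
Step 2: da*^2 = (-1.57)^2 = 2.4649
Step 3: db*^2 = 0.65^2 = 0.4225
Step 4: Sum = 8.7025 + 2.4649 + 0.4225 = 11.5899
Step 5: Delta E = sqrt(11.5899) = 3.4

3.4 Delta E


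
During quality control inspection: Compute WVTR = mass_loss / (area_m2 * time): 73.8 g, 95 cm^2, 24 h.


Formula: WVTR = mass_loss / (area * time)
Step 1: Convert area: 95 cm^2 = 0.0095 m^2
Step 2: WVTR = 73.8 g / (0.0095 m^2 * 24 h)
Step 3: WVTR = 73.8 / 0.228 = 323.7 g/m^2/h

323.7 g/m^2/h


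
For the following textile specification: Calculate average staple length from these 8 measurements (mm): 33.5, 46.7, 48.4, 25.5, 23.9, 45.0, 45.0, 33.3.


Formula: Mean = sum of lengths / count
Sum = 33.5 + 46.7 + 48.4 + 25.5 + 23.9 + 45.0 + 45.0 + 33.3
Sum = 301.3 mm
Mean = 301.3 / 8 = 37.66 mm

37.66 mm


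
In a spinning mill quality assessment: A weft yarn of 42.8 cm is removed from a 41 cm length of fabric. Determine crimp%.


Formula: Crimp% = ((L_yarn - L_fabric) / L_fabric) * 100
Step 1: Extension = 42.8 - 41 = 1.8 cm
Step 2: Crimp% = (1.8 / 41) * 100
Step 3: Crimp% = 0.043902 * 100 = 4.3902% ≈ 4.4%

4.4%


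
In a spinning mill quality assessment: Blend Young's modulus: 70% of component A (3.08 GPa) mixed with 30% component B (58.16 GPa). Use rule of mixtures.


Formula: Blend property = (fraction_A * property_A) + (fraction_B * property_B)
Step 1: Contribution A = 70/100 * 3.08 GPa = 2.156 GPa
Step 2: Contribution B = 30/100 * 58.16 GPa = 17.448 GPa
Step 3: Blend Young's modulus = 2.156 + 17.448 = 19.604 GPa

19.604 GPa


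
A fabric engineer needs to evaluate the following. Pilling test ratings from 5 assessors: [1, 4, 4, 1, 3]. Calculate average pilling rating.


Formula: Mean = sum / count
Sum = 1 + 4 + 4 + 1 + 3 = 13
Mean = 13 / 5 = 2.6

2.6


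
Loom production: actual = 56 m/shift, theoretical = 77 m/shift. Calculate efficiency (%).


Formula: Efficiency% = (Actual output / Theoretical output) * 100
Efficiency% = (56 / 77) * 100
Efficiency% = 0.727273 * 100 = 72.7273% ≈ 72.7%

72.7%


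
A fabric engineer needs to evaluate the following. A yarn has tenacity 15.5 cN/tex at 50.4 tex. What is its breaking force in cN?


Formula: Breaking force = Tenacity * Linear density
F = 15.5 cN/tex * 50.4 tex
F = 781.20 cN

781.20 cN


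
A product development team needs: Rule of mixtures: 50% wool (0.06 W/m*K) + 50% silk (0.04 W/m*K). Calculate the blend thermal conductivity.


Formula: Blend property = (fraction_A * property_A) + (fraction_B * property_B)
Step 1: Contribution A = 50/100 * 0.06 W/m*K = 0.03 W/m*K
Step 2: Contribution B = 50/100 * 0.04 W/m*K = 0.02 W/m*K
Step 3: Blend thermal conductivity = 0.03 + 0.02 = 0.05 W/m*K

0.05 W/m*K


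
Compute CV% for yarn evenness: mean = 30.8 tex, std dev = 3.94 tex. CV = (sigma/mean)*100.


Formula: CV% = (standard deviation / mean) * 100
Step 1: Ratio = 3.94 / 30.8 = 0.127922
Step 2: CV% = 0.127922 * 100 = 12.7922% ≈ 12.8%

12.8%


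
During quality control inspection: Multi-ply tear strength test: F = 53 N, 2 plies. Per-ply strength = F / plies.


Formula: Per-ply strength = Total force / Number of plies
Per-ply = 53 N / 2
Per-ply = 26.5 N

26.5 N


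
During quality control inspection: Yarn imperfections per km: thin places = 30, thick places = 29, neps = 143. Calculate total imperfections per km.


Formula: Total = thin places + thick places + neps
Total = 30 + 29 + 143
Total = 202 imperfections/km

202 imperfections/km


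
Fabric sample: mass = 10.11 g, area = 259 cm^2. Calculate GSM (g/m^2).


Formula: GSM = mass_g / area_m2
Step 1: Convert area: 259 cm^2 = 259 / 10000 = 0.0259 m^2
Step 2: GSM = 10.11 g / 0.0259 m^2 = 390.3 g/m^2

390.3 g/m^2


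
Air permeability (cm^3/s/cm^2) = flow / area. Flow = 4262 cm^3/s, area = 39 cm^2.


Formula: Air Permeability = Airflow / Test Area
AP = 4262 cm^3/s / 39 cm^2
AP = 109.3 cm^3/s/cm^2

109.3 cm^3/s/cm^2


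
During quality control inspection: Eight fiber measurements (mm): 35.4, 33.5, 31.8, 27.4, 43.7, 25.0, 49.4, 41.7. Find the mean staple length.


Formula: Mean = sum of lengths / count
Sum = 35.4 + 33.5 + 31.8 + 27.4 + 43.7 + 25.0 + 49.4 + 41.7
Sum = 287.9 mm
Mean = 287.9 / 8 = 35.99 mm

35.99 mm


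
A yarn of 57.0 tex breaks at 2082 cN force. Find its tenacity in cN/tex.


Formula: Tenacity = Breaking force / Linear density
Tenacity = 2082 cN / 57.0 tex
Tenacity = 36.53 cN/tex

36.53 cN/tex


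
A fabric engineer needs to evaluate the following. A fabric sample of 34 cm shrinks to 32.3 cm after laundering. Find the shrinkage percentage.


Formula: Shrinkage% = ((L_before - L_after) / L_before) * 100
Step 1: Shrinkage = 34 - 32.3 = 1.7 cm
Step 2: Shrinkage% = (1.7 / 34) * 100
Step 3: Shrinkage% = 0.05 * 100 = 5.0%

5.0%


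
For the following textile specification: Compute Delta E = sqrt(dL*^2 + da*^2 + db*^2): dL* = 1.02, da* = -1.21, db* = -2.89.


Formula: Delta E = sqrt(dL*^2 + da*^2 + db*^2)
Step 1: dL*^2 = 1.02^2 = 1.0404
Step 2: da*^2 = (-1.21)^2 = 1.4641
Step 3: db*^2 = (-2.89)^2 = 8.3521
Step 4: Sum = 1.0404 + 1.4641 + 8.3521 = 10.8566
Step 5: Delta E = sqrt(10.8566) = 3.29

3.29 Delta E


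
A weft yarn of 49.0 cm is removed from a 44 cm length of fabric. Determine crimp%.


Formula: Crimp% = ((L_yarn - L_fabric) / L_fabric) * 100
Step 1: Extension = 49.0 - 44 = 5.0 cm
Step 2: Crimp% = (5.0 / 44) * 100
Step 3: Crimp% = 0.113636 * 100 = 11.3636% ≈ 11.4%

11.4%


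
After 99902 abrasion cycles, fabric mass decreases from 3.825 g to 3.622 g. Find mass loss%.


Formula: Mass loss% = ((m_before - m_after) / m_before) * 100
Step 1: Mass loss = 3.825 - 3.622 = 0.203 g
Step 2: Ratio = 0.203 / 3.825 = 0.0530719
Step 3: Mass loss% = 0.0530719 * 100 = 5.30719% ≈ 5.31%

5.31%


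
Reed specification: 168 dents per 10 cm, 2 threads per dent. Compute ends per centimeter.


Formula: EPC = (dents per 10 cm * ends per dent) / 10
Step 1: Total ends per 10 cm = 168 * 2 = 336
Step 2: EPC = 336 / 10 = 33.6 ends/cm

33.6 ends/cm


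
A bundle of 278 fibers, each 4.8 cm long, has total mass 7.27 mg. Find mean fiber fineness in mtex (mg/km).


Formula: fineness (mtex) = mass (mg) / total length (km) = (mass_mg / total_length_m) * 1000
Step 1: Convert fiber length: 4.8 cm = 0.048 m
Step 2: Total fiber length = 278 * 0.048 = 13.344 m
Step 3: Linear density = 7.27 mg / 13.344 m = 0.5448 mg/m
Step 4: fineness = 0.5448 * 1000 = 544.8 mtex

544.8 mtex


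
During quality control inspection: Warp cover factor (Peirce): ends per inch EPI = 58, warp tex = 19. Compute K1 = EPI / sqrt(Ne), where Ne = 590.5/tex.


Formula: K1 = EPI / sqrt(Ne), with Ne = 590.5 / tex_warp
Step 1: Ne = 590.5 / 19 = 31.079
Step 2: sqrt(Ne) = sqrt(31.079) = 5.5749
Step 3: K1 = 58 / 5.5749 = 10.4

10.4


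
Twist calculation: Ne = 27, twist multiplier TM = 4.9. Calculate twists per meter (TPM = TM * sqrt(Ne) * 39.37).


Formula: TPM = TM * sqrt(Ne) * 39.37
Step 1: sqrt(Ne) = sqrt(27) = 5.1962
Step 2: TM * sqrt(Ne) = 4.9 * 5.1962 = 25.4614
Step 3: TPM = 25.4614 * 39.37 = 1002 twists/m

1002 twists/m


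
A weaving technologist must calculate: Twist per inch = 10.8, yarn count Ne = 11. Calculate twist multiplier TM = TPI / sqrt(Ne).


Formula: TM = TPI / sqrt(Ne)
Step 1: sqrt(Ne) = sqrt(11) = 3.3166
Step 2: TM = 10.8 / 3.3166 = 3.26

3.26 TM


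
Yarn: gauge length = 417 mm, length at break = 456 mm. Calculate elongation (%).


Formula: Elongation (%) = ((L_break - L0) / L0) * 100
Step 1: Extension = 456 - 417 = 39 mm
Step 2: Elongation = (39 / 417) * 100
Step 3: Elongation = 0.093525 * 100 = 9.3525% ≈ 9.4%

9.4%


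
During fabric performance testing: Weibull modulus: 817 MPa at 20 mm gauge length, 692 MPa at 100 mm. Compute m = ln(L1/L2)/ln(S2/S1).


Formula: m = ln(L1/L2) / ln(S2/S1)
Step 1: ln(L1/L2) = ln(20/100) = -1.60944
Step 2: S2/S1 = 692/817 = 0.847
Step 3: ln(S2/S1) = ln(0.847) = -0.16605
Step 4: m = -1.60944 / -0.16605 = 9.69

9.69 (Weibull m)


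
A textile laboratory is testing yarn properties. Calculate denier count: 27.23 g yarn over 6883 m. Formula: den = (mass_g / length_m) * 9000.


Formula: den = (mass_g / length_m) * 9000
Substituting: den = (27.23 / 6883) * 9000
Intermediate: 27.23 / 6883 = 0.00395612 g/m
den = 0.00395612 * 9000 = 35.6 denier

35.6 denier


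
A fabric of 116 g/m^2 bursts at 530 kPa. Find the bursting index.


Formula: Bursting Index = Bursting Strength / Fabric GSM
BI = 530 kPa / 116 g/m^2
BI = 4.569 kPa/(g/m^2)

4.569 kPa/(g/m^2)


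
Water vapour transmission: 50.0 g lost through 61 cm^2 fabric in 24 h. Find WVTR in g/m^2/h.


Formula: WVTR = mass_loss / (area * time)
Step 1: Convert area: 61 cm^2 = 0.0061 m^2
Step 2: WVTR = 50.0 g / (0.0061 m^2 * 24 h)
Step 3: WVTR = 50.0 / 0.1464 = 341.5 g/m^2/h

341.5 g/m^2/h


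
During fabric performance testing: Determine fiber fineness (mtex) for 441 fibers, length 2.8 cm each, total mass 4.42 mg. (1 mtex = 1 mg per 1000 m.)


Formula: fineness (mtex) = mass (mg) / total length (km) = (mass_mg / total_length_m) * 1000
Step 1: Convert fiber length: 2.8 cm = 0.028 m
Step 2: Total fiber length = 441 * 0.028 = 12.348 m
Step 3: Linear density = 4.42 mg / 12.348 m = 0.3580 mg/m
Step 4: fineness = 0.3580 * 1000 = 358.0 mtex

358.0 mtex


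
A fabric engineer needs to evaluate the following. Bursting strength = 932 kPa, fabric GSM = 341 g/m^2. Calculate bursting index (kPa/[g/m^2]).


Formula: Bursting Index = Bursting Strength / Fabric GSM
BI = 932 kPa / 341 g/m^2
BI = 2.733 kPa/(g/m^2)

2.733 kPa/(g/m^2)


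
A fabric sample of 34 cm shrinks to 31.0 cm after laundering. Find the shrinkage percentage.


Formula: Shrinkage% = ((L_before - L_after) / L_before) * 100
Step 1: Shrinkage = 34 - 31.0 = 3.0 cm
Step 2: Shrinkage% = (3.0 / 34) * 100
Step 3: Shrinkage% = 0.088235 * 100 = 8.8235% ≈ 8.8%

8.8%


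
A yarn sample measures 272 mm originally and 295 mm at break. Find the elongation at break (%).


Formula: Elongation (%) = ((L_break - L0) / L0) * 100
Step 1: Extension = 295 - 272 = 23 mm
Step 2: Elongation = (23 / 272) * 100
Step 3: Elongation = 0.084559 * 100 = 8.4559% ≈ 8.5%

8.5%


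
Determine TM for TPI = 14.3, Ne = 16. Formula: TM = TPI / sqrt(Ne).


Formula: TM = TPI / sqrt(Ne)
Step 1: sqrt(Ne) = sqrt(16) = 4
Step 2: TM = 14.3 / 4 = 3.58

3.58 TM


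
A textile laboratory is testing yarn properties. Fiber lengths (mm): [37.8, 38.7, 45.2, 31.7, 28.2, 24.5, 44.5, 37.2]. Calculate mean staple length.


Formula: Mean = sum of lengths / count
Sum = 37.8 + 38.7 + 45.2 + 31.7 + 28.2 + 24.5 + 44.5 + 37.2
Sum = 287.8 mm
Mean = 287.8 / 8 = 35.98 mm

35.98 mm


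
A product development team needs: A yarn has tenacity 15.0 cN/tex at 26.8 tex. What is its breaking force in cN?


Formula: Breaking force = Tenacity * Linear density
F = 15.0 cN/tex * 26.8 tex
F = 402.00 cN

402.00 cN


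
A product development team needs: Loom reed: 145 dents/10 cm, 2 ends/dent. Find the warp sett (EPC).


Formula: EPC = (dents per 10 cm * ends per dent) / 10
Step 1: Total ends per 10 cm = 145 * 2 = 290
Step 2: EPC = 290 / 10 = 29.0 ends/cm

29.0 ends/cm


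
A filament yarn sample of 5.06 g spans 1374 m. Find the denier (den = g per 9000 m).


Formula: den = (mass_g / length_m) * 9000
Substituting: den = (5.06 / 1374) * 9000
Intermediate: 5.06 / 1374 = 0.00368268 g/m
den = 0.00368268 * 9000 = 33.1 denier

33.1 denier


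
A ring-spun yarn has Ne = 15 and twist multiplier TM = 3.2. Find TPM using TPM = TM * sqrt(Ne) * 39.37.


Formula: TPM = TM * sqrt(Ne) * 39.37
Step 1: sqrt(Ne) = sqrt(15) = 3.873
Step 2: TM * sqrt(Ne) = 3.2 * 3.873 = 12.3936
Step 3: TPM = 12.3936 * 39.37 = 488 twists/m

488 twists/m


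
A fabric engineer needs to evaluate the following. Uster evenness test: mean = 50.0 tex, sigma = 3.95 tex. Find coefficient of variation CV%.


Formula: CV% = (standard deviation / mean) * 100
Step 1: Ratio = 3.95 / 50.0 = 0.079
Step 2: CV% = 0.079 * 100 = 7.9%

7.9%


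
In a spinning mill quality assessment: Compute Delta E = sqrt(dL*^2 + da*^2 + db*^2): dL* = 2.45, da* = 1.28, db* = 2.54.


Formula: Delta E = sqrt(dL*^2 + da*^2 + db*^2)
Step 1: dL*^2 = 2.45^2 = 6.0025
Step 2: da*^2 = 1.28^2 = 1.6384
Step 3: db*^2 = 2.54^2 = 6.4516
Step 4: Sum = 6.0025 + 1.6384 + 6.4516 = 14.0925
Step 5: Delta E = sqrt(14.0925) = 3.75

3.75 Delta E


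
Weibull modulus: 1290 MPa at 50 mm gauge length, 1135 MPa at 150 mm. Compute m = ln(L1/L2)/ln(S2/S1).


Formula: m = ln(L1/L2) / ln(S2/S1)
Step 1: ln(L1/L2) = ln(50/150) = -1.09861
Step 2: S2/S1 = 1135/1290 = 0.87984
Step 3: ln(S2/S1) = ln(0.87984) = -0.12802
Step 4: m = -1.09861 / -0.12802 = 8.58

8.58 (Weibull m)


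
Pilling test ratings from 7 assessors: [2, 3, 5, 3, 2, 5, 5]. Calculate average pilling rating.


Formula: Mean = sum / count
Sum = 2 + 3 + 5 + 3 + 2 + 5 + 5 = 25
Mean = 25 / 7 = 3.6

3.6


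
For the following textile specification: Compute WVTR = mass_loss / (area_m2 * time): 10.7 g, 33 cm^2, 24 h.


Formula: WVTR = mass_loss / (area * time)
Step 1: Convert area: 33 cm^2 = 0.0033 m^2
Step 2: WVTR = 10.7 g / (0.0033 m^2 * 24 h)
Step 3: WVTR = 10.7 / 0.0792 = 135.1 g/m^2/h

135.1 g/m^2/h


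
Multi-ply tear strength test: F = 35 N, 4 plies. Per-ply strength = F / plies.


Formula: Per-ply strength = Total force / Number of plies
Per-ply = 35 N / 4
Per-ply = 8.75 N

8.75 N


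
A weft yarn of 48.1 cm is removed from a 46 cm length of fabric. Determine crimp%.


Formula: Crimp% = ((L_yarn - L_fabric) / L_fabric) * 100
Step 1: Extension = 48.1 - 46 = 2.1 cm
Step 2: Crimp% = (2.1 / 46) * 100
Step 3: Crimp% = 0.045652 * 100 = 4.5652% ≈ 4.6%

4.6%


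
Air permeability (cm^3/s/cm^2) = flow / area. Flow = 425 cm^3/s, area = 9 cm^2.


Formula: Air Permeability = Airflow / Test Area
AP = 425 cm^3/s / 9 cm^2
AP = 47.2 cm^3/s/cm^2

47.2 cm^3/s/cm^2


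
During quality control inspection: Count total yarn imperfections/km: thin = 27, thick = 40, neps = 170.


Formula: Total = thin places + thick places + neps
Total = 27 + 40 + 170
Total = 237 imperfections/km

237 imperfections/km


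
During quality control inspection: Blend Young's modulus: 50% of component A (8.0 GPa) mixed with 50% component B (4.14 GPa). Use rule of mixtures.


Formula: Blend property = (fraction_A * property_A) + (fraction_B * property_B)
Step 1: Contribution A = 50/100 * 8.0 GPa = 4.0 GPa
Step 2: Contribution B = 50/100 * 4.14 GPa = 2.07 GPa
Step 3: Blend Young's modulus = 4.0 + 2.07 = 6.07 GPa

6.07 GPa


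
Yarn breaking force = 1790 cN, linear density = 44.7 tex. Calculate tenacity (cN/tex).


Formula: Tenacity = Breaking force / Linear density
Tenacity = 1790 cN / 44.7 tex
Tenacity = 40.04 cN/tex

40.04 cN/tex


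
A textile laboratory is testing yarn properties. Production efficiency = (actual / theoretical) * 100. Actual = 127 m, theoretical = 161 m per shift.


Formula: Efficiency% = (Actual output / Theoretical output) * 100
Efficiency% = (127 / 161) * 100
Efficiency% = 0.78882 * 100 = 78.882% ≈ 78.9%

78.9%


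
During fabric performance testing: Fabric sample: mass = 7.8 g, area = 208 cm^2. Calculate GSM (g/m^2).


Formula: GSM = mass_g / area_m2
Step 1: Convert area: 208 cm^2 = 208 / 10000 = 0.0208 m^2
Step 2: GSM = 7.8 g / 0.0208 m^2 = 375.0 g/m^2

375.0 g/m^2


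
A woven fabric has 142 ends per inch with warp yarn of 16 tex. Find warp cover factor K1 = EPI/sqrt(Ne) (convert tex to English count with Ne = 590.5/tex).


Formula: K1 = EPI / sqrt(Ne), with Ne = 590.5 / tex_warp
Step 1: Ne = 590.5 / 16 = 36.906
Step 2: sqrt(Ne) = sqrt(36.906) = 6.075
Step 3: K1 = 142 / 6.075 = 23.4

23.4


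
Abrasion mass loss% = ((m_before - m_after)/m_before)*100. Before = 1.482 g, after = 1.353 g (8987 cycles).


Formula: Mass loss% = ((m_before - m_after) / m_before) * 100
Step 1: Mass loss = 1.482 - 1.353 = 0.129 g
Step 2: Ratio = 0.129 / 1.482 = 0.0870445
Step 3: Mass loss% = 0.0870445 * 100 = 8.70445% ≈ 8.70%

8.70%


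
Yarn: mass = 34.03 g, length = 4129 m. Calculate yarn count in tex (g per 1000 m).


Formula: Tex = (mass_g / length_m) * 1000
Substituting: Tex = (34.03 / 4129) * 1000
Intermediate: 34.03 / 4129 = 0.00824171 g/m
Tex = 0.00824171 * 1000 = 8.24 tex

8.24 tex


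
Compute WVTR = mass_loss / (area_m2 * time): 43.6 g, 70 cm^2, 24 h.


Formula: WVTR = mass_loss / (area * time)
Step 1: Convert area: 70 cm^2 = 0.007 m^2
Step 2: WVTR = 43.6 g / (0.007 m^2 * 24 h)
Step 3: WVTR = 43.6 / 0.168 = 259.5 g/m^2/h

259.5 g/m^2/h


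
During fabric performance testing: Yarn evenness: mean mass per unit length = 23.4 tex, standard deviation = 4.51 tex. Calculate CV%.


Formula: CV% = (standard deviation / mean) * 100
Step 1: Ratio = 4.51 / 23.4 = 0.192735
Step 2: CV% = 0.192735 * 100 = 19.2735% ≈ 19.3%

19.3%


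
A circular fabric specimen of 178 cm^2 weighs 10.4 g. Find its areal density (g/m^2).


Formula: GSM = mass_g / area_m2
Step 1: Convert area: 178 cm^2 = 178 / 10000 = 0.0178 m^2
Step 2: GSM = 10.4 g / 0.0178 m^2 = 584.3 g/m^2

584.3 g/m^2


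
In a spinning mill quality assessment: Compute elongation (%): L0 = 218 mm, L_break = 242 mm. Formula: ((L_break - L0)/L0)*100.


Formula: Elongation (%) = ((L_break - L0) / L0) * 100
Step 1: Extension = 242 - 218 = 24 mm
Step 2: Elongation = (24 / 218) * 100
Step 3: Elongation = 0.110092 * 100 = 11.0092% ≈ 11.0%

11.0%


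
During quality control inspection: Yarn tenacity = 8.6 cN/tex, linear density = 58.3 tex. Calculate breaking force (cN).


Formula: Breaking force = Tenacity * Linear density
F = 8.6 cN/tex * 58.3 tex
F = 501.38 cN

501.38 cN


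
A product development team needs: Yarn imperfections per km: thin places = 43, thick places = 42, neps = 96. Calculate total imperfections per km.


Formula: Total = thin places + thick places + neps
Total = 43 + 42 + 96
Total = 181 imperfections/km

181 imperfections/km


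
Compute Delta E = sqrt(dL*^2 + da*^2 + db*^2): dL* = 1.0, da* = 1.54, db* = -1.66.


Formula: Delta E = sqrt(dL*^2 + da*^2 + db*^2)
Step 1: dL*^2 = 1.0^2 = 1.0
Step 2: da*^2 = 1.54^2 = 2.3716
Step 3: db*^2 = (-1.66)^2 = 2.7556
Step 4: Sum = 1.0 + 2.3716 + 2.7556 = 6.1272
Step 5: Delta E = sqrt(6.1272) = 2.48

2.48 Delta E


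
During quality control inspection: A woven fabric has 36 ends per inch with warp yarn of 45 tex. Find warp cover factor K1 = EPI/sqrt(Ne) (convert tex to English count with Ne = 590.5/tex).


Formula: K1 = EPI / sqrt(Ne), with Ne = 590.5 / tex_warp
Step 1: Ne = 590.5 / 45 = 13.122
Step 2: sqrt(Ne) = sqrt(13.122) = 3.6224
Step 3: K1 = 36 / 3.6224 = 9.9

9.9


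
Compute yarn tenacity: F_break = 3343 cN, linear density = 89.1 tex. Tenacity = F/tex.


Formula: Tenacity = Breaking force / Linear density
Tenacity = 3343 cN / 89.1 tex
Tenacity = 37.52 cN/tex

37.52 cN/tex


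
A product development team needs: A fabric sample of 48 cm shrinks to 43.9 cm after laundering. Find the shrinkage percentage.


Formula: Shrinkage% = ((L_before - L_after) / L_before) * 100
Step 1: Shrinkage = 48 - 43.9 = 4.1 cm
Step 2: Shrinkage% = (4.1 / 48) * 100
Step 3: Shrinkage% = 0.085417 * 100 = 8.5417% ≈ 8.5%

8.5%


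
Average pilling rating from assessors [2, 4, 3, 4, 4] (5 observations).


Formula: Mean = sum / count
Sum = 2 + 4 + 3 + 4 + 4 = 17
Mean = 17 / 5 = 3.4

3.4


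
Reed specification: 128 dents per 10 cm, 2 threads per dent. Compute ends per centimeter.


Formula: EPC = (dents per 10 cm * ends per dent) / 10
Step 1: Total ends per 10 cm = 128 * 2 = 256
Step 2: EPC = 256 / 10 = 25.6 ends/cm

25.6 ends/cm


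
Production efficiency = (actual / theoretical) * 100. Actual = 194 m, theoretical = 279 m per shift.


Formula: Efficiency% = (Actual output / Theoretical output) * 100
Efficiency% = (194 / 279) * 100
Efficiency% = 0.695341 * 100 = 69.5341% ≈ 69.5%

69.5%


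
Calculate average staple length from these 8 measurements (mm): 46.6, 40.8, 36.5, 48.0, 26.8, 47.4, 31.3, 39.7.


Formula: Mean = sum of lengths / count
Sum = 46.6 + 40.8 + 36.5 + 48.0 + 26.8 + 47.4 + 31.3 + 39.7
Sum = 317.1 mm
Mean = 317.1 / 8 = 39.64 mm

39.64 mm


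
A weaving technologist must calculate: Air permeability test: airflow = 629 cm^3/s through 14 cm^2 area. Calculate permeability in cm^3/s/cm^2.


Formula: Air Permeability = Airflow / Test Area
AP = 629 cm^3/s / 14 cm^2
AP = 44.9 cm^3/s/cm^2

44.9 cm^3/s/cm^2


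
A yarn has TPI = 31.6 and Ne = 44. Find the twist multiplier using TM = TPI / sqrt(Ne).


Formula: TM = TPI / sqrt(Ne)
Step 1: sqrt(Ne) = sqrt(44) = 6.6332
Step 2: TM = 31.6 / 6.6332 = 4.76

4.76 TM


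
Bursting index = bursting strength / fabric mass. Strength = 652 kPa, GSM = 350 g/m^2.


Formula: Bursting Index = Bursting Strength / Fabric GSM
BI = 652 kPa / 350 g/m^2
BI = 1.863 kPa/(g/m^2)

1.863 kPa/(g/m^2)


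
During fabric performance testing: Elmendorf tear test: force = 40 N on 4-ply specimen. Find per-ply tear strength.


Formula: Per-ply strength = Total force / Number of plies
Per-ply = 40 N / 4
Per-ply = 10 N

10 N


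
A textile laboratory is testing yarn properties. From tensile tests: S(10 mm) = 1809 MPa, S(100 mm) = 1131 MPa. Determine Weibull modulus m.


Formula: m = ln(L1/L2) / ln(S2/S1)
Step 1: ln(L1/L2) = ln(10/100) = -2.30259
Step 2: S2/S1 = 1131/1809 = 0.62521
Step 3: ln(S2/S1) = ln(0.62521) = -0.46967
Step 4: m = -2.30259 / -0.46967 = 4.90

4.90 (Weibull m)


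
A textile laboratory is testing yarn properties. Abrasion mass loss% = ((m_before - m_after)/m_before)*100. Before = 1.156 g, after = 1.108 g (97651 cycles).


Formula: Mass loss% = ((m_before - m_after) / m_before) * 100
Step 1: Mass loss = 1.156 - 1.108 = 0.048 g
Step 2: Ratio = 0.048 / 1.156 = 0.0415225
Step 3: Mass loss% = 0.0415225 * 100 = 4.15225% ≈ 4.15%

4.15%


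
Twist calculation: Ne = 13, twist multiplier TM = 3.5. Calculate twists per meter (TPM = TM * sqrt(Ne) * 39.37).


Formula: TPM = TM * sqrt(Ne) * 39.37
Step 1: sqrt(Ne) = sqrt(13) = 3.6056
Step 2: TM * sqrt(Ne) = 3.5 * 3.6056 = 12.6196
Step 3: TPM = 12.6196 * 39.37 = 497 twists/m

497 twists/m


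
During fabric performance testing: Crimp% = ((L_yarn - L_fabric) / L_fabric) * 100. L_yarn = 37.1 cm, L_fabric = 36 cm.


Formula: Crimp% = ((L_yarn - L_fabric) / L_fabric) * 100
Step 1: Extension = 37.1 - 36 = 1.1 cm
Step 2: Crimp% = (1.1 / 36) * 100
Step 3: Crimp% = 0.030556 * 100 = 3.0556% ≈ 3.1%

3.1%


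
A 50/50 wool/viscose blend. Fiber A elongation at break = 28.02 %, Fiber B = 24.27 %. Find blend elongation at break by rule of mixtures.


Formula: Blend property = (fraction_A * property_A) + (fraction_B * property_B)
Step 1: Contribution A = 50/100 * 28.02 % = 14.01 %
Step 2: Contribution B = 50/100 * 24.27 % = 12.135 %
Step 3: Blend elongation at break = 14.01 + 12.135 = 26.145 %

26.145 %


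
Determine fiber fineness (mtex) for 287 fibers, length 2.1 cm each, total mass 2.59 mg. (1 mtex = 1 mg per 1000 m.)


Formula: fineness (mtex) = mass (mg) / total length (km) = (mass_mg / total_length_m) * 1000
Step 1: Convert fiber length: 2.1 cm = 0.021 m
Step 2: Total fiber length = 287 * 0.021 = 6.027 m
Step 3: Linear density = 2.59 mg / 6.027 m = 0.4297 mg/m
Step 4: fineness = 0.4297 * 1000 = 429.7 mtex

429.7 mtex


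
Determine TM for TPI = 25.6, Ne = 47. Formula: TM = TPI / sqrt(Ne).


Formula: TM = TPI / sqrt(Ne)
Step 1: sqrt(Ne) = sqrt(47) = 6.8557
Step 2: TM = 25.6 / 6.8557 = 3.73

3.73 TM


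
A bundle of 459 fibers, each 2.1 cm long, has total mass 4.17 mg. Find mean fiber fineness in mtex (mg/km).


Formula: fineness (mtex) = mass (mg) / total length (km) = (mass_mg / total_length_m) * 1000
Step 1: Convert fiber length: 2.1 cm = 0.021 m
Step 2: Total fiber length = 459 * 0.021 = 9.639 m
Step 3: Linear density = 4.17 mg / 9.639 m = 0.4326 mg/m
Step 4: fineness = 0.4326 * 1000 = 432.6 mtex

432.6 mtex


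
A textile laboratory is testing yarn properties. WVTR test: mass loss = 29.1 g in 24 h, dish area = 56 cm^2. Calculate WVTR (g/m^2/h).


Formula: WVTR = mass_loss / (area * time)
Step 1: Convert area: 56 cm^2 = 0.0056 m^2
Step 2: WVTR = 29.1 g / (0.0056 m^2 * 24 h)
Step 3: WVTR = 29.1 / 0.1344 = 216.5 g/m^2/h

216.5 g/m^2/h


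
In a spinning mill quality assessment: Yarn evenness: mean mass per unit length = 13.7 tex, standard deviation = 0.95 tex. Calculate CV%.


Formula: CV% = (standard deviation / mean) * 100
Step 1: Ratio = 0.95 / 13.7 = 0.069343
Step 2: CV% = 0.069343 * 100 = 6.9343% ≈ 6.9%

6.9%


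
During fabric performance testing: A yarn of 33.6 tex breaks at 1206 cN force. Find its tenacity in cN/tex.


Formula: Tenacity = Breaking force / Linear density
Tenacity = 1206 cN / 33.6 tex
Tenacity = 35.89 cN/tex

35.89 cN/tex


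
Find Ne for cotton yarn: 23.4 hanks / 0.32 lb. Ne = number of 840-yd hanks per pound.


Formula: Ne = hanks / mass_lb
Substituting: Ne = 23.4 / 0.32
Ne = 73.1

73.1 Ne


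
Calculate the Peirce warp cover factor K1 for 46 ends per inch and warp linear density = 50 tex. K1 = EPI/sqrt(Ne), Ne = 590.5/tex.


Formula: K1 = EPI / sqrt(Ne), with Ne = 590.5 / tex_warp
Step 1: Ne = 590.5 / 50 = 11.81
Step 2: sqrt(Ne) = sqrt(11.81) = 3.4366
Step 3: K1 = 46 / 3.4366 = 13.4

13.4


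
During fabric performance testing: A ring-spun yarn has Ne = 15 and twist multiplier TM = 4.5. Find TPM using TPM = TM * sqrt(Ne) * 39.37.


Formula: TPM = TM * sqrt(Ne) * 39.37
Step 1: sqrt(Ne) = sqrt(15) = 3.873
Step 2: TM * sqrt(Ne) = 4.5 * 3.873 = 17.4285
Step 3: TPM = 17.4285 * 39.37 = 686 twists/m

686 twists/m


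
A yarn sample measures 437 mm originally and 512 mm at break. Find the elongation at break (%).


Formula: Elongation (%) = ((L_break - L0) / L0) * 100
Step 1: Extension = 512 - 437 = 75 mm
Step 2: Elongation = (75 / 437) * 100
Step 3: Elongation = 0.171625 * 100 = 17.1625% ≈ 17.2%

17.2%


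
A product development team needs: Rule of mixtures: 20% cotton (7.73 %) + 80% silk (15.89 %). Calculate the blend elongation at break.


Formula: Blend property = (fraction_A * property_A) + (fraction_B * property_B)
Step 1: Contribution A = 20/100 * 7.73 % = 1.546 %
Step 2: Contribution B = 80/100 * 15.89 % = 12.712 %
Step 3: Blend elongation at break = 1.546 + 12.712 = 14.258 %

14.258 %


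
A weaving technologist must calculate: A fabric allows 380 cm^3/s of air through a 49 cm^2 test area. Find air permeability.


Formula: Air Permeability = Airflow / Test Area
AP = 380 cm^3/s / 49 cm^2
AP = 7.8 cm^3/s/cm^2

7.8 cm^3/s/cm^2


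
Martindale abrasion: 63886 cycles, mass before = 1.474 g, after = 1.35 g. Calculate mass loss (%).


Formula: Mass loss% = ((m_before - m_after) / m_before) * 100
Step 1: Mass loss = 1.474 - 1.35 = 0.124 g
Step 2: Ratio = 0.124 / 1.474 = 0.0841248
Step 3: Mass loss% = 0.0841248 * 100 = 8.41248% ≈ 8.41%

8.41%


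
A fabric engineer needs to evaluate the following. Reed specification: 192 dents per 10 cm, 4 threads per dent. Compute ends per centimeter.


Formula: EPC = (dents per 10 cm * ends per dent) / 10
Step 1: Total ends per 10 cm = 192 * 4 = 768
Step 2: EPC = 768 / 10 = 76.8 ends/cm

76.8 ends/cm


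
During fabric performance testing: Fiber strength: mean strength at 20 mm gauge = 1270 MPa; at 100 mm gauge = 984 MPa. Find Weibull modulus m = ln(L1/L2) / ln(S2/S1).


Formula: m = ln(L1/L2) / ln(S2/S1)
Step 1: ln(L1/L2) = ln(20/100) = -1.60944
Step 2: S2/S1 = 984/1270 = 0.7748
Step 3: ln(S2/S1) = ln(0.7748) = -0.25515
Step 4: m = -1.60944 / -0.25515 = 6.31

6.31 (Weibull m)


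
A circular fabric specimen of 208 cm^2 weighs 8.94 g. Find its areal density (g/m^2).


Formula: GSM = mass_g / area_m2
Step 1: Convert area: 208 cm^2 = 208 / 10000 = 0.0208 m^2
Step 2: GSM = 8.94 g / 0.0208 m^2 = 429.8 g/m^2

429.8 g/m^2


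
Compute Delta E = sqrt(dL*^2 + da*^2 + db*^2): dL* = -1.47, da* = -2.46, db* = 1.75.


Formula: Delta E = sqrt(dL*^2 + da*^2 + db*^2)
Step 1: dL*^2 = (-1.47)^2 = 2.1609
Step 2: da*^2 = (-2.46)^2 = 6.0516
Step 3: db*^2 = 1.75^2 = 3.0625
Step 4: Sum = 2.1609 + 6.0516 + 3.0625 = 11.275
Step 5: Delta E = sqrt(11.275) = 3.36

3.36 Delta E


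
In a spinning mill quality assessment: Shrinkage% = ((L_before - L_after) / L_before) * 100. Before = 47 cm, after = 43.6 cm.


Formula: Shrinkage% = ((L_before - L_after) / L_before) * 100
Step 1: Shrinkage = 47 - 43.6 = 3.4 cm
Step 2: Shrinkage% = (3.4 / 47) * 100
Step 3: Shrinkage% = 0.07234 * 100 = 7.234% ≈ 7.2%

7.2%


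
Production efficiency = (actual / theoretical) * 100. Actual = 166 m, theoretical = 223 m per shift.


Formula: Efficiency% = (Actual output / Theoretical output) * 100
Efficiency% = (166 / 223) * 100
Efficiency% = 0.744395 * 100 = 74.4395% ≈ 74.4%

74.4%


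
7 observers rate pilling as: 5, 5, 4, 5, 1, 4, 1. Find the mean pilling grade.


Formula: Mean = sum / count
Sum = 5 + 5 + 4 + 5 + 1 + 4 + 1 = 25
Mean = 25 / 7 = 3.6

3.6


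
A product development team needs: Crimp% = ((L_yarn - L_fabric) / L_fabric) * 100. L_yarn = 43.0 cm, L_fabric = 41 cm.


Formula: Crimp% = ((L_yarn - L_fabric) / L_fabric) * 100
Step 1: Extension = 43.0 - 41 = 2.0 cm
Step 2: Crimp% = (2.0 / 41) * 100
Step 3: Crimp% = 0.04878 * 100 = 4.878% ≈ 4.9%

4.9%


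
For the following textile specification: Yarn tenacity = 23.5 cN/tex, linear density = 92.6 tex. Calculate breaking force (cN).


Formula: Breaking force = Tenacity * Linear density
F = 23.5 cN/tex * 92.6 tex
F = 2176.10 cN

2176.10 cN


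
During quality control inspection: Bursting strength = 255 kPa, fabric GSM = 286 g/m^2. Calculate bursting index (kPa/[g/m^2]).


Formula: Bursting Index = Bursting Strength / Fabric GSM
BI = 255 kPa / 286 g/m^2
BI = 0.892 kPa/(g/m^2)

0.892 kPa/(g/m^2)


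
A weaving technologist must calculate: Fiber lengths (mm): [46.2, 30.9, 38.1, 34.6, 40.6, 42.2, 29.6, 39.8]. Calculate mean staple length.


Formula: Mean = sum of lengths / count
Sum = 46.2 + 30.9 + 38.1 + 34.6 + 40.6 + 42.2 + 29.6 + 39.8
Sum = 302.0 mm
Mean = 302.0 / 8 = 37.75 mm

37.75 mm


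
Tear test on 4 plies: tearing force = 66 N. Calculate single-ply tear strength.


Formula: Per-ply strength = Total force / Number of plies
Per-ply = 66 N / 4
Per-ply = 16.5 N

16.5 N


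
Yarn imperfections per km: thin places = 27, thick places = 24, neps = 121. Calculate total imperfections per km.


Formula: Total = thin places + thick places + neps
Total = 27 + 24 + 121
Total = 172 imperfections/km

172 imperfections/km


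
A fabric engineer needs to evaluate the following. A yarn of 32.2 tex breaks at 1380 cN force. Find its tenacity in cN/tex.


Formula: Tenacity = Breaking force / Linear density
Tenacity = 1380 cN / 32.2 tex
Tenacity = 42.86 cN/tex

42.86 cN/tex


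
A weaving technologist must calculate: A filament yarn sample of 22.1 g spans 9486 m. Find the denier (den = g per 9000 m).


Formula: den = (mass_g / length_m) * 9000
Substituting: den = (22.1 / 9486) * 9000
Intermediate: 22.1 / 9486 = 0.00232975 g/m
den = 0.00232975 * 9000 = 21.0 denier

21.0 denier


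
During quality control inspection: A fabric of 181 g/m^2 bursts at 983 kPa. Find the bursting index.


Formula: Bursting Index = Bursting Strength / Fabric GSM
BI = 983 kPa / 181 g/m^2
BI = 5.431 kPa/(g/m^2)

5.431 kPa/(g/m^2)


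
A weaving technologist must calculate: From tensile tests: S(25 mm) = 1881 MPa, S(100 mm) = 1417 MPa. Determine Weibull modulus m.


Formula: m = ln(L1/L2) / ln(S2/S1)
Step 1: ln(L1/L2) = ln(25/100) = -1.38629
Step 2: S2/S1 = 1417/1881 = 0.75332
Step 3: ln(S2/S1) = ln(0.75332) = -0.28327
Step 4: m = -1.38629 / -0.28327 = 4.89

4.89 (Weibull m)


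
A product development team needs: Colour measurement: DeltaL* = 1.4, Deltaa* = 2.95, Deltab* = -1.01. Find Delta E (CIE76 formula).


Formula: Delta E = sqrt(dL*^2 + da*^2 + db*^2)
Step 1: dL*^2 = 1.4^2 = 1.96
Step 2: da*^2 = 2.95^2 = 8.7025
Step 3: db*^2 = (-1.01)^2 = 1.0201
Step 4: Sum = 1.96 + 8.7025 + 1.0201 = 11.6826
Step 5: Delta E = sqrt(11.6826) = 3.42

3.42 Delta E


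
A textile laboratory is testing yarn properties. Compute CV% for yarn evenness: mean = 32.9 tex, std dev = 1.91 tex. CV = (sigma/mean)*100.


Formula: CV% = (standard deviation / mean) * 100
Step 1: Ratio = 1.91 / 32.9 = 0.058055
Step 2: CV% = 0.058055 * 100 = 5.8055% ≈ 5.8%

5.8%


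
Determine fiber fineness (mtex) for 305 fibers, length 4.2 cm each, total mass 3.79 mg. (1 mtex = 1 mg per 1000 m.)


Formula: fineness (mtex) = mass (mg) / total length (km) = (mass_mg / total_length_m) * 1000
Step 1: Convert fiber length: 4.2 cm = 0.042 m
Step 2: Total fiber length = 305 * 0.042 = 12.81 m
Step 3: Linear density = 3.79 mg / 12.81 m = 0.2959 mg/m
Step 4: fineness = 0.2959 * 1000 = 295.9 mtex

295.9 mtex
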